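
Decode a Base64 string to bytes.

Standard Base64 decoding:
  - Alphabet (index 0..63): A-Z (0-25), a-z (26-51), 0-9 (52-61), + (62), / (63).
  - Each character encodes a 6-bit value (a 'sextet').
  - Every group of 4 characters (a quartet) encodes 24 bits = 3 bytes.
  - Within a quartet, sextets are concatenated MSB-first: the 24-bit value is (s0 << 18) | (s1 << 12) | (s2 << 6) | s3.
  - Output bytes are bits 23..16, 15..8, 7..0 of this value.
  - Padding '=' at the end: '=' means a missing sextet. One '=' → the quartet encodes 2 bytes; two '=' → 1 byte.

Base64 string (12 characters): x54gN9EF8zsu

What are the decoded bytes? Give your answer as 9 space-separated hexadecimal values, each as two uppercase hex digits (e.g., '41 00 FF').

After char 0 ('x'=49): chars_in_quartet=1 acc=0x31 bytes_emitted=0
After char 1 ('5'=57): chars_in_quartet=2 acc=0xC79 bytes_emitted=0
After char 2 ('4'=56): chars_in_quartet=3 acc=0x31E78 bytes_emitted=0
After char 3 ('g'=32): chars_in_quartet=4 acc=0xC79E20 -> emit C7 9E 20, reset; bytes_emitted=3
After char 4 ('N'=13): chars_in_quartet=1 acc=0xD bytes_emitted=3
After char 5 ('9'=61): chars_in_quartet=2 acc=0x37D bytes_emitted=3
After char 6 ('E'=4): chars_in_quartet=3 acc=0xDF44 bytes_emitted=3
After char 7 ('F'=5): chars_in_quartet=4 acc=0x37D105 -> emit 37 D1 05, reset; bytes_emitted=6
After char 8 ('8'=60): chars_in_quartet=1 acc=0x3C bytes_emitted=6
After char 9 ('z'=51): chars_in_quartet=2 acc=0xF33 bytes_emitted=6
After char 10 ('s'=44): chars_in_quartet=3 acc=0x3CCEC bytes_emitted=6
After char 11 ('u'=46): chars_in_quartet=4 acc=0xF33B2E -> emit F3 3B 2E, reset; bytes_emitted=9

Answer: C7 9E 20 37 D1 05 F3 3B 2E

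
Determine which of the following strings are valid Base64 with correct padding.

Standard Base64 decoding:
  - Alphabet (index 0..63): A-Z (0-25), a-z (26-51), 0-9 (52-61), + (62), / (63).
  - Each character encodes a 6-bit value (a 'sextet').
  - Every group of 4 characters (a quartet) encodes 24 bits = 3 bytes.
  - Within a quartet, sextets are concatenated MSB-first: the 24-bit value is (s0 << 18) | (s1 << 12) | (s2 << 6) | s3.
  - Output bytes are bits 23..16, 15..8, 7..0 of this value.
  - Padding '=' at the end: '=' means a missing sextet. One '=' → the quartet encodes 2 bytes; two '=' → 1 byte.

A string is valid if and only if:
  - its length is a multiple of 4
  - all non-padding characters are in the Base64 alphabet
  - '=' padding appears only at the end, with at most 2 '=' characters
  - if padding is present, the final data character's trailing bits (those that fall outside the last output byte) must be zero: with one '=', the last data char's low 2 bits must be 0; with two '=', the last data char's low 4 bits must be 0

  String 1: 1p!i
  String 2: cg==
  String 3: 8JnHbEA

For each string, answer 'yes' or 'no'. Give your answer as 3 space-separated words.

String 1: '1p!i' → invalid (bad char(s): ['!'])
String 2: 'cg==' → valid
String 3: '8JnHbEA' → invalid (len=7 not mult of 4)

Answer: no yes no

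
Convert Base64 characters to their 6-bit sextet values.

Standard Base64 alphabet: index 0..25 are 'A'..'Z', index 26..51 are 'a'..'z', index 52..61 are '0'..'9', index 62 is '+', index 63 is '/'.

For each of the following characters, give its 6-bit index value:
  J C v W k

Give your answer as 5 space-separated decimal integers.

Answer: 9 2 47 22 36

Derivation:
'J': A..Z range, ord('J') − ord('A') = 9
'C': A..Z range, ord('C') − ord('A') = 2
'v': a..z range, 26 + ord('v') − ord('a') = 47
'W': A..Z range, ord('W') − ord('A') = 22
'k': a..z range, 26 + ord('k') − ord('a') = 36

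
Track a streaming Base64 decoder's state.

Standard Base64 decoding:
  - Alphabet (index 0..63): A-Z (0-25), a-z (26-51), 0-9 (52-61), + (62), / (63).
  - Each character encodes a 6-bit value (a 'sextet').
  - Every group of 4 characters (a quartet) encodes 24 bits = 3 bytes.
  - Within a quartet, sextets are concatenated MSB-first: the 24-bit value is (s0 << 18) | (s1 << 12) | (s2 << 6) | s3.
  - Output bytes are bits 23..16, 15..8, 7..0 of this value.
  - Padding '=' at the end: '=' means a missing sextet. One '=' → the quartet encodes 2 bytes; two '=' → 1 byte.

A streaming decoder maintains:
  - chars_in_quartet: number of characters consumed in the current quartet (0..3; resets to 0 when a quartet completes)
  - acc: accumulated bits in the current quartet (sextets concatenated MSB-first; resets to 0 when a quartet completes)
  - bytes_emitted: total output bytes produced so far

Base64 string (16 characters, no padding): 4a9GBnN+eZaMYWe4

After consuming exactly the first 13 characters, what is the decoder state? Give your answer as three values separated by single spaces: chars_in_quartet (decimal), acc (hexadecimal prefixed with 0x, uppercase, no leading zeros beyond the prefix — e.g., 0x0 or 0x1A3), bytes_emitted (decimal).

After char 0 ('4'=56): chars_in_quartet=1 acc=0x38 bytes_emitted=0
After char 1 ('a'=26): chars_in_quartet=2 acc=0xE1A bytes_emitted=0
After char 2 ('9'=61): chars_in_quartet=3 acc=0x386BD bytes_emitted=0
After char 3 ('G'=6): chars_in_quartet=4 acc=0xE1AF46 -> emit E1 AF 46, reset; bytes_emitted=3
After char 4 ('B'=1): chars_in_quartet=1 acc=0x1 bytes_emitted=3
After char 5 ('n'=39): chars_in_quartet=2 acc=0x67 bytes_emitted=3
After char 6 ('N'=13): chars_in_quartet=3 acc=0x19CD bytes_emitted=3
After char 7 ('+'=62): chars_in_quartet=4 acc=0x6737E -> emit 06 73 7E, reset; bytes_emitted=6
After char 8 ('e'=30): chars_in_quartet=1 acc=0x1E bytes_emitted=6
After char 9 ('Z'=25): chars_in_quartet=2 acc=0x799 bytes_emitted=6
After char 10 ('a'=26): chars_in_quartet=3 acc=0x1E65A bytes_emitted=6
After char 11 ('M'=12): chars_in_quartet=4 acc=0x79968C -> emit 79 96 8C, reset; bytes_emitted=9
After char 12 ('Y'=24): chars_in_quartet=1 acc=0x18 bytes_emitted=9

Answer: 1 0x18 9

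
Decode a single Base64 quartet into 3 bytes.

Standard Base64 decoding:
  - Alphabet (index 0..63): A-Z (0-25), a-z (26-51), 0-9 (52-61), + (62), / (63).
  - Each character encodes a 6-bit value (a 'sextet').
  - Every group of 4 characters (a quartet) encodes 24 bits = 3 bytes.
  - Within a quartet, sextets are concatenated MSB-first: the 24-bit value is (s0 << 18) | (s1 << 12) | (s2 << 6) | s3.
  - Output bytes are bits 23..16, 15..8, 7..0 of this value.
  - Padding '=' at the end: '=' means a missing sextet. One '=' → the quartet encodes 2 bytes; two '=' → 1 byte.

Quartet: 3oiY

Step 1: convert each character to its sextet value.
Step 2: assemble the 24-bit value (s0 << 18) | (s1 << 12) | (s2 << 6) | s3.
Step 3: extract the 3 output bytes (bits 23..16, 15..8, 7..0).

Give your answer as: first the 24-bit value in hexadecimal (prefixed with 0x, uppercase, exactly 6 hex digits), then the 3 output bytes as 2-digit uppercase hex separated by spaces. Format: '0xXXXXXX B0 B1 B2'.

Sextets: 3=55, o=40, i=34, Y=24
24-bit: (55<<18) | (40<<12) | (34<<6) | 24
      = 0xDC0000 | 0x028000 | 0x000880 | 0x000018
      = 0xDE8898
Bytes: (v>>16)&0xFF=DE, (v>>8)&0xFF=88, v&0xFF=98

Answer: 0xDE8898 DE 88 98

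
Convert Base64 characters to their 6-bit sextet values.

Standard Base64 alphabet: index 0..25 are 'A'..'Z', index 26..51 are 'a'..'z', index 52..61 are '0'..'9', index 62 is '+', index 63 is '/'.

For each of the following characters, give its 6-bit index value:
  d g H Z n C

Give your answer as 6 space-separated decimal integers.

Answer: 29 32 7 25 39 2

Derivation:
'd': a..z range, 26 + ord('d') − ord('a') = 29
'g': a..z range, 26 + ord('g') − ord('a') = 32
'H': A..Z range, ord('H') − ord('A') = 7
'Z': A..Z range, ord('Z') − ord('A') = 25
'n': a..z range, 26 + ord('n') − ord('a') = 39
'C': A..Z range, ord('C') − ord('A') = 2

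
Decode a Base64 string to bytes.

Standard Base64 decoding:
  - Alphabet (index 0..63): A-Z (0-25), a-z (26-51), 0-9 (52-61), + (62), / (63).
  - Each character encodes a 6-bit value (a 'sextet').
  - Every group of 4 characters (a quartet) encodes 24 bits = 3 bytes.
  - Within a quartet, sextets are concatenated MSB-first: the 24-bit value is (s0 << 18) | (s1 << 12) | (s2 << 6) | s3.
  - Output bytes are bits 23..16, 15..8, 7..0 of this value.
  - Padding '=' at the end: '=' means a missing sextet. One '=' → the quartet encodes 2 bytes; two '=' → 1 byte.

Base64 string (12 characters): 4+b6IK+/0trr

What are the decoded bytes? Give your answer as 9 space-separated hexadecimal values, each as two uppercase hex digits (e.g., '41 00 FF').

After char 0 ('4'=56): chars_in_quartet=1 acc=0x38 bytes_emitted=0
After char 1 ('+'=62): chars_in_quartet=2 acc=0xE3E bytes_emitted=0
After char 2 ('b'=27): chars_in_quartet=3 acc=0x38F9B bytes_emitted=0
After char 3 ('6'=58): chars_in_quartet=4 acc=0xE3E6FA -> emit E3 E6 FA, reset; bytes_emitted=3
After char 4 ('I'=8): chars_in_quartet=1 acc=0x8 bytes_emitted=3
After char 5 ('K'=10): chars_in_quartet=2 acc=0x20A bytes_emitted=3
After char 6 ('+'=62): chars_in_quartet=3 acc=0x82BE bytes_emitted=3
After char 7 ('/'=63): chars_in_quartet=4 acc=0x20AFBF -> emit 20 AF BF, reset; bytes_emitted=6
After char 8 ('0'=52): chars_in_quartet=1 acc=0x34 bytes_emitted=6
After char 9 ('t'=45): chars_in_quartet=2 acc=0xD2D bytes_emitted=6
After char 10 ('r'=43): chars_in_quartet=3 acc=0x34B6B bytes_emitted=6
After char 11 ('r'=43): chars_in_quartet=4 acc=0xD2DAEB -> emit D2 DA EB, reset; bytes_emitted=9

Answer: E3 E6 FA 20 AF BF D2 DA EB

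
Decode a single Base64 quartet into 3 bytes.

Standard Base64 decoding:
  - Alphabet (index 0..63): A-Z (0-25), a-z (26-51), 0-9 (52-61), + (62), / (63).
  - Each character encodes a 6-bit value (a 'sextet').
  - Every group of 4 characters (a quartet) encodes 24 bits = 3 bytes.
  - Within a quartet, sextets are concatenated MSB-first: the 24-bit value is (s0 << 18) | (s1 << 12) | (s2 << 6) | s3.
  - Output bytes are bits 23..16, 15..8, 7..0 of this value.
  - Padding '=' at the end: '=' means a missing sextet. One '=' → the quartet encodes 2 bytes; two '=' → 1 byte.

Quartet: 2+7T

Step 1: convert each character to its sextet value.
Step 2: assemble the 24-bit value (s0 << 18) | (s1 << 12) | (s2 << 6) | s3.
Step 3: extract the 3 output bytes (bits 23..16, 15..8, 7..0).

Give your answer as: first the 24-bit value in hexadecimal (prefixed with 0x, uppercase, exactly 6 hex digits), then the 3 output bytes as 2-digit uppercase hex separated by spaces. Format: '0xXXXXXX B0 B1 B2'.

Answer: 0xDBEED3 DB EE D3

Derivation:
Sextets: 2=54, +=62, 7=59, T=19
24-bit: (54<<18) | (62<<12) | (59<<6) | 19
      = 0xD80000 | 0x03E000 | 0x000EC0 | 0x000013
      = 0xDBEED3
Bytes: (v>>16)&0xFF=DB, (v>>8)&0xFF=EE, v&0xFF=D3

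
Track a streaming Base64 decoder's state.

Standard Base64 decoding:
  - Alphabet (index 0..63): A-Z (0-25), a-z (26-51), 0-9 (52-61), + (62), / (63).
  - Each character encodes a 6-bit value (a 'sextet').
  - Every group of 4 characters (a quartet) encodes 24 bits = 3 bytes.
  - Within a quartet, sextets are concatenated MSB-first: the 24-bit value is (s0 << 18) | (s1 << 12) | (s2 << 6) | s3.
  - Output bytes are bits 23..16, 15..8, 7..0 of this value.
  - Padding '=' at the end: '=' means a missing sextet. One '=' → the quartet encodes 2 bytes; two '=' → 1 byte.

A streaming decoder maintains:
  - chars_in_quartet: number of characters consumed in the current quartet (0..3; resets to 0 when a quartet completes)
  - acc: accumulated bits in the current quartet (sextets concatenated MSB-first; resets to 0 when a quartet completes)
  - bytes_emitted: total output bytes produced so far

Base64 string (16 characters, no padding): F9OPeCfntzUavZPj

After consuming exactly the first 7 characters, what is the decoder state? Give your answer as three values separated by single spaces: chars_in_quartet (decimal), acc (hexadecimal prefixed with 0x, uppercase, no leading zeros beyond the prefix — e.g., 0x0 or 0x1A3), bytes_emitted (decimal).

After char 0 ('F'=5): chars_in_quartet=1 acc=0x5 bytes_emitted=0
After char 1 ('9'=61): chars_in_quartet=2 acc=0x17D bytes_emitted=0
After char 2 ('O'=14): chars_in_quartet=3 acc=0x5F4E bytes_emitted=0
After char 3 ('P'=15): chars_in_quartet=4 acc=0x17D38F -> emit 17 D3 8F, reset; bytes_emitted=3
After char 4 ('e'=30): chars_in_quartet=1 acc=0x1E bytes_emitted=3
After char 5 ('C'=2): chars_in_quartet=2 acc=0x782 bytes_emitted=3
After char 6 ('f'=31): chars_in_quartet=3 acc=0x1E09F bytes_emitted=3

Answer: 3 0x1E09F 3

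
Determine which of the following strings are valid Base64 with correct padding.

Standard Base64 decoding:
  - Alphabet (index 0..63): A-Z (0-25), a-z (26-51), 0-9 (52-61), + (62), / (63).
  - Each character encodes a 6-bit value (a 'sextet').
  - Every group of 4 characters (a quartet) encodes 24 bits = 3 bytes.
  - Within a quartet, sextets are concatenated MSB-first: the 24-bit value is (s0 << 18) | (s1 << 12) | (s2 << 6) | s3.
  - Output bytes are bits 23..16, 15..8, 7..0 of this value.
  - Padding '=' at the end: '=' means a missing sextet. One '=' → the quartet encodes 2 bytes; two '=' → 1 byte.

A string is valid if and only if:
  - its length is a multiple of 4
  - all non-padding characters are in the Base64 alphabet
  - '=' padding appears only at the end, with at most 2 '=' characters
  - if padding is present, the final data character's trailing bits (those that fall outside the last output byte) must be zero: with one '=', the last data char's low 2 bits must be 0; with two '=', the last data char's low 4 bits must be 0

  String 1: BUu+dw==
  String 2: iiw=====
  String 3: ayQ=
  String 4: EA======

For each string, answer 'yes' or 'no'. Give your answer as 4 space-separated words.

String 1: 'BUu+dw==' → valid
String 2: 'iiw=====' → invalid (5 pad chars (max 2))
String 3: 'ayQ=' → valid
String 4: 'EA======' → invalid (6 pad chars (max 2))

Answer: yes no yes no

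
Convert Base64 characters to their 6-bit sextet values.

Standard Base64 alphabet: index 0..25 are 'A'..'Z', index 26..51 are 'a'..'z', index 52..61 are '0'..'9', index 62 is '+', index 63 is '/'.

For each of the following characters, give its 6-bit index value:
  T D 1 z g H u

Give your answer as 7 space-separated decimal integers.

'T': A..Z range, ord('T') − ord('A') = 19
'D': A..Z range, ord('D') − ord('A') = 3
'1': 0..9 range, 52 + ord('1') − ord('0') = 53
'z': a..z range, 26 + ord('z') − ord('a') = 51
'g': a..z range, 26 + ord('g') − ord('a') = 32
'H': A..Z range, ord('H') − ord('A') = 7
'u': a..z range, 26 + ord('u') − ord('a') = 46

Answer: 19 3 53 51 32 7 46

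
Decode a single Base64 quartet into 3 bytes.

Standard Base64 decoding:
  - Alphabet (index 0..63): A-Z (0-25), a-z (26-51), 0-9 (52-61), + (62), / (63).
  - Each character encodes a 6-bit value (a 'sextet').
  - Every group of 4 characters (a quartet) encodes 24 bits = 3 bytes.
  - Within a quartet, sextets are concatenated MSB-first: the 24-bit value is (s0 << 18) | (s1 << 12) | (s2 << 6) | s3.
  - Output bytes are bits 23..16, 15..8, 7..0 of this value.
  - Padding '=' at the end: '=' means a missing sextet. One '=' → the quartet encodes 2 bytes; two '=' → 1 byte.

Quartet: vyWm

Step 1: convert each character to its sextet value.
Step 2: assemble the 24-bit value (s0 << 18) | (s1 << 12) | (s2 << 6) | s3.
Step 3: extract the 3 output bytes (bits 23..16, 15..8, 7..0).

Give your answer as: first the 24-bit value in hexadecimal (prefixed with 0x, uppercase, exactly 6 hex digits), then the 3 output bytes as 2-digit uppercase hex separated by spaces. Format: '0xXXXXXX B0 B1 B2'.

Answer: 0xBF25A6 BF 25 A6

Derivation:
Sextets: v=47, y=50, W=22, m=38
24-bit: (47<<18) | (50<<12) | (22<<6) | 38
      = 0xBC0000 | 0x032000 | 0x000580 | 0x000026
      = 0xBF25A6
Bytes: (v>>16)&0xFF=BF, (v>>8)&0xFF=25, v&0xFF=A6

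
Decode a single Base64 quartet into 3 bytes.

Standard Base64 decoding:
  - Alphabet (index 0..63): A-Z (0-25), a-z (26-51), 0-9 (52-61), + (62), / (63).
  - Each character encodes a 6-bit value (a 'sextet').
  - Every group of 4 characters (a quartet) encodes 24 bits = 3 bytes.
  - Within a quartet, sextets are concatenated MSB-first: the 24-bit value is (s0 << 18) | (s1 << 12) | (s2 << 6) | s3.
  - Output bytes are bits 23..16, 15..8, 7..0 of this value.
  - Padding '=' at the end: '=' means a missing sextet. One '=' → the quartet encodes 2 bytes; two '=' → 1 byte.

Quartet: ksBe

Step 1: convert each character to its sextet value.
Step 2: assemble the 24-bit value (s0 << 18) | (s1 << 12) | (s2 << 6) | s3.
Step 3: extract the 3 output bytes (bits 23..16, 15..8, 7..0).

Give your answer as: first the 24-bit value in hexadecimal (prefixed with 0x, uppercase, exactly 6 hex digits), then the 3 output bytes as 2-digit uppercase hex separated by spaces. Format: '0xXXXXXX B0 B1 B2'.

Sextets: k=36, s=44, B=1, e=30
24-bit: (36<<18) | (44<<12) | (1<<6) | 30
      = 0x900000 | 0x02C000 | 0x000040 | 0x00001E
      = 0x92C05E
Bytes: (v>>16)&0xFF=92, (v>>8)&0xFF=C0, v&0xFF=5E

Answer: 0x92C05E 92 C0 5E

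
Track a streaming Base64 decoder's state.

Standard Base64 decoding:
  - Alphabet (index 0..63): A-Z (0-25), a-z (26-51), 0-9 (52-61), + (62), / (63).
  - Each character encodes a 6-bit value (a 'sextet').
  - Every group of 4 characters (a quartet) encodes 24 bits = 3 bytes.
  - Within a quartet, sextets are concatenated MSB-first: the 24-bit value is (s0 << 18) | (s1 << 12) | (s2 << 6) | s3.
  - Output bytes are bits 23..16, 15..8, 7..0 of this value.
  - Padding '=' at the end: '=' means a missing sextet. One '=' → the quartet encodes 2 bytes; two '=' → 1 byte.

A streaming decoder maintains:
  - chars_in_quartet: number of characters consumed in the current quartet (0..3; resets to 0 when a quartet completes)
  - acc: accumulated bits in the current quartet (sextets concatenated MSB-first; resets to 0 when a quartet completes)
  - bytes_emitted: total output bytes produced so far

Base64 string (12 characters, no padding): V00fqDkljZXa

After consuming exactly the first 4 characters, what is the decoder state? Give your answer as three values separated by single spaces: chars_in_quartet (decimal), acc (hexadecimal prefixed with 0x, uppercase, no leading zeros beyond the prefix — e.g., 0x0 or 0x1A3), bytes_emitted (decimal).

Answer: 0 0x0 3

Derivation:
After char 0 ('V'=21): chars_in_quartet=1 acc=0x15 bytes_emitted=0
After char 1 ('0'=52): chars_in_quartet=2 acc=0x574 bytes_emitted=0
After char 2 ('0'=52): chars_in_quartet=3 acc=0x15D34 bytes_emitted=0
After char 3 ('f'=31): chars_in_quartet=4 acc=0x574D1F -> emit 57 4D 1F, reset; bytes_emitted=3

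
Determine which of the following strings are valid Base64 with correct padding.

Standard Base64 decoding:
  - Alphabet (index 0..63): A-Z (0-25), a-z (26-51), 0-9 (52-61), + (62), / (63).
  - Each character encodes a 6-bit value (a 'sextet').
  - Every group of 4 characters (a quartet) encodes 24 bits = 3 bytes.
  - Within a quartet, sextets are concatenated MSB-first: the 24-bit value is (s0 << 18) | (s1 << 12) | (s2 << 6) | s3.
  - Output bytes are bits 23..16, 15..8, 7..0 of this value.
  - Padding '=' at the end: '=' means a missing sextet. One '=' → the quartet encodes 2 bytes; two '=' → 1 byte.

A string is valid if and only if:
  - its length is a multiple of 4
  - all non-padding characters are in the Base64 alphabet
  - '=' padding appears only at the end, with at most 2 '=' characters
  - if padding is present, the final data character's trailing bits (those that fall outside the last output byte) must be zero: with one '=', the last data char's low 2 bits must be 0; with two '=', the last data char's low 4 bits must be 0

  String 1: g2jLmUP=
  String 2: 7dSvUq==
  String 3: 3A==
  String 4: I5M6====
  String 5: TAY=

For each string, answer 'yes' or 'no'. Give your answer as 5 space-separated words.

String 1: 'g2jLmUP=' → invalid (bad trailing bits)
String 2: '7dSvUq==' → invalid (bad trailing bits)
String 3: '3A==' → valid
String 4: 'I5M6====' → invalid (4 pad chars (max 2))
String 5: 'TAY=' → valid

Answer: no no yes no yes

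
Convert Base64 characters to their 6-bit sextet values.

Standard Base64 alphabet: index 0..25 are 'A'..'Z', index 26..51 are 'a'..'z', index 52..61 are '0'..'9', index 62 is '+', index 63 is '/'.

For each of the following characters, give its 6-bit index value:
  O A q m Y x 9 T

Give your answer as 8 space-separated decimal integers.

Answer: 14 0 42 38 24 49 61 19

Derivation:
'O': A..Z range, ord('O') − ord('A') = 14
'A': A..Z range, ord('A') − ord('A') = 0
'q': a..z range, 26 + ord('q') − ord('a') = 42
'm': a..z range, 26 + ord('m') − ord('a') = 38
'Y': A..Z range, ord('Y') − ord('A') = 24
'x': a..z range, 26 + ord('x') − ord('a') = 49
'9': 0..9 range, 52 + ord('9') − ord('0') = 61
'T': A..Z range, ord('T') − ord('A') = 19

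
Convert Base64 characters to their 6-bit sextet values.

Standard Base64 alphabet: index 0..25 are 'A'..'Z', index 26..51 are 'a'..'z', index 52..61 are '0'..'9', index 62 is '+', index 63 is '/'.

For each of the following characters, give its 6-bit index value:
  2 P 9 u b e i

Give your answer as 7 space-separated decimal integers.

Answer: 54 15 61 46 27 30 34

Derivation:
'2': 0..9 range, 52 + ord('2') − ord('0') = 54
'P': A..Z range, ord('P') − ord('A') = 15
'9': 0..9 range, 52 + ord('9') − ord('0') = 61
'u': a..z range, 26 + ord('u') − ord('a') = 46
'b': a..z range, 26 + ord('b') − ord('a') = 27
'e': a..z range, 26 + ord('e') − ord('a') = 30
'i': a..z range, 26 + ord('i') − ord('a') = 34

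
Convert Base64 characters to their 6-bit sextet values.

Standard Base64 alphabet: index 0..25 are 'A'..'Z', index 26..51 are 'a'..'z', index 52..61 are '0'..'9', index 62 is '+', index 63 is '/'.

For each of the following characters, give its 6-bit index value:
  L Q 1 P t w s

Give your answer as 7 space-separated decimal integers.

Answer: 11 16 53 15 45 48 44

Derivation:
'L': A..Z range, ord('L') − ord('A') = 11
'Q': A..Z range, ord('Q') − ord('A') = 16
'1': 0..9 range, 52 + ord('1') − ord('0') = 53
'P': A..Z range, ord('P') − ord('A') = 15
't': a..z range, 26 + ord('t') − ord('a') = 45
'w': a..z range, 26 + ord('w') − ord('a') = 48
's': a..z range, 26 + ord('s') − ord('a') = 44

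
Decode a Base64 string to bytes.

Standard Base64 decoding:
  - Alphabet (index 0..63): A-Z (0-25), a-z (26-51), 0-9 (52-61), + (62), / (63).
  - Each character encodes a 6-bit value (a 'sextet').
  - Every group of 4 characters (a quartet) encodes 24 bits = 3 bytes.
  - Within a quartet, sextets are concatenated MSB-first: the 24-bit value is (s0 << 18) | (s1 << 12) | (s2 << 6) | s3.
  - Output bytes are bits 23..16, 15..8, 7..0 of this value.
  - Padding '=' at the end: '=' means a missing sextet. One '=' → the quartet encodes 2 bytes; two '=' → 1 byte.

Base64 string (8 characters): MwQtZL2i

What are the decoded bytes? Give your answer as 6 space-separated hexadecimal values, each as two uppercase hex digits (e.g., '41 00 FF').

After char 0 ('M'=12): chars_in_quartet=1 acc=0xC bytes_emitted=0
After char 1 ('w'=48): chars_in_quartet=2 acc=0x330 bytes_emitted=0
After char 2 ('Q'=16): chars_in_quartet=3 acc=0xCC10 bytes_emitted=0
After char 3 ('t'=45): chars_in_quartet=4 acc=0x33042D -> emit 33 04 2D, reset; bytes_emitted=3
After char 4 ('Z'=25): chars_in_quartet=1 acc=0x19 bytes_emitted=3
After char 5 ('L'=11): chars_in_quartet=2 acc=0x64B bytes_emitted=3
After char 6 ('2'=54): chars_in_quartet=3 acc=0x192F6 bytes_emitted=3
After char 7 ('i'=34): chars_in_quartet=4 acc=0x64BDA2 -> emit 64 BD A2, reset; bytes_emitted=6

Answer: 33 04 2D 64 BD A2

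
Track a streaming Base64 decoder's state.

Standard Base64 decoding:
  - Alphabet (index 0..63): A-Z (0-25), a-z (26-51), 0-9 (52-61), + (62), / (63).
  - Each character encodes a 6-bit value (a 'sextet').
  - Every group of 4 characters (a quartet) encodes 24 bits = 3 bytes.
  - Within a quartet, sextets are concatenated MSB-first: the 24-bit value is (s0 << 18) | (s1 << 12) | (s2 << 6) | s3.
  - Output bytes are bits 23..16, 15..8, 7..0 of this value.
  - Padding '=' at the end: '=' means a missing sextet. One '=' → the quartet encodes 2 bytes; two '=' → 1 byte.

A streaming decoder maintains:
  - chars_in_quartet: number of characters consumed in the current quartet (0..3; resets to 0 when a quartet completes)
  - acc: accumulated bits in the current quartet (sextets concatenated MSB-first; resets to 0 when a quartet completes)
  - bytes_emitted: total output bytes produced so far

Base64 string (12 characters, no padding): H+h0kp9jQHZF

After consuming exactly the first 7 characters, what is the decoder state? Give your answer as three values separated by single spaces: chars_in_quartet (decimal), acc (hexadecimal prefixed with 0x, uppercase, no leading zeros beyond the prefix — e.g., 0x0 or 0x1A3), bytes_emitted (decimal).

Answer: 3 0x24A7D 3

Derivation:
After char 0 ('H'=7): chars_in_quartet=1 acc=0x7 bytes_emitted=0
After char 1 ('+'=62): chars_in_quartet=2 acc=0x1FE bytes_emitted=0
After char 2 ('h'=33): chars_in_quartet=3 acc=0x7FA1 bytes_emitted=0
After char 3 ('0'=52): chars_in_quartet=4 acc=0x1FE874 -> emit 1F E8 74, reset; bytes_emitted=3
After char 4 ('k'=36): chars_in_quartet=1 acc=0x24 bytes_emitted=3
After char 5 ('p'=41): chars_in_quartet=2 acc=0x929 bytes_emitted=3
After char 6 ('9'=61): chars_in_quartet=3 acc=0x24A7D bytes_emitted=3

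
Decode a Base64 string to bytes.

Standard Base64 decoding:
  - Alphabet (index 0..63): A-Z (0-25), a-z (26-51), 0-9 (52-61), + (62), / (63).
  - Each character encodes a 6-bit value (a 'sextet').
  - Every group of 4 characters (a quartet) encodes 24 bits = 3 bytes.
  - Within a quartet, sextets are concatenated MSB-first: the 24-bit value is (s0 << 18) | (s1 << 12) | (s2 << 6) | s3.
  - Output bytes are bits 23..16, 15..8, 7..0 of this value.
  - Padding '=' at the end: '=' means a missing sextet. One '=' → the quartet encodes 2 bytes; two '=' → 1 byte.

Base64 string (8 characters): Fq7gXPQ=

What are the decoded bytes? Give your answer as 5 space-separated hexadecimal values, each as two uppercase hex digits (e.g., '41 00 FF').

Answer: 16 AE E0 5C F4

Derivation:
After char 0 ('F'=5): chars_in_quartet=1 acc=0x5 bytes_emitted=0
After char 1 ('q'=42): chars_in_quartet=2 acc=0x16A bytes_emitted=0
After char 2 ('7'=59): chars_in_quartet=3 acc=0x5ABB bytes_emitted=0
After char 3 ('g'=32): chars_in_quartet=4 acc=0x16AEE0 -> emit 16 AE E0, reset; bytes_emitted=3
After char 4 ('X'=23): chars_in_quartet=1 acc=0x17 bytes_emitted=3
After char 5 ('P'=15): chars_in_quartet=2 acc=0x5CF bytes_emitted=3
After char 6 ('Q'=16): chars_in_quartet=3 acc=0x173D0 bytes_emitted=3
Padding '=': partial quartet acc=0x173D0 -> emit 5C F4; bytes_emitted=5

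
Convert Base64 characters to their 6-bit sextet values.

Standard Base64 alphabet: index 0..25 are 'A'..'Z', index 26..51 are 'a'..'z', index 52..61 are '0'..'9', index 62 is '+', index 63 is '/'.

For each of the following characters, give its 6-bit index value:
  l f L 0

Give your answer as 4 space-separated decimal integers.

Answer: 37 31 11 52

Derivation:
'l': a..z range, 26 + ord('l') − ord('a') = 37
'f': a..z range, 26 + ord('f') − ord('a') = 31
'L': A..Z range, ord('L') − ord('A') = 11
'0': 0..9 range, 52 + ord('0') − ord('0') = 52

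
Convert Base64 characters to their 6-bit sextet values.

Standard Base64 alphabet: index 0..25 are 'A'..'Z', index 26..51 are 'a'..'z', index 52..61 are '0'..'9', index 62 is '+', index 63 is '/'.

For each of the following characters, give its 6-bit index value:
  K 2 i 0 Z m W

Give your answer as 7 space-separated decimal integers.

Answer: 10 54 34 52 25 38 22

Derivation:
'K': A..Z range, ord('K') − ord('A') = 10
'2': 0..9 range, 52 + ord('2') − ord('0') = 54
'i': a..z range, 26 + ord('i') − ord('a') = 34
'0': 0..9 range, 52 + ord('0') − ord('0') = 52
'Z': A..Z range, ord('Z') − ord('A') = 25
'm': a..z range, 26 + ord('m') − ord('a') = 38
'W': A..Z range, ord('W') − ord('A') = 22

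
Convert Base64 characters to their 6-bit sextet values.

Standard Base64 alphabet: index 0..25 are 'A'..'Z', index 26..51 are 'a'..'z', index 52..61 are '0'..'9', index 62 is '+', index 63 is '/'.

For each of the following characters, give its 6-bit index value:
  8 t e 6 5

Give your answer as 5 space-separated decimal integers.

'8': 0..9 range, 52 + ord('8') − ord('0') = 60
't': a..z range, 26 + ord('t') − ord('a') = 45
'e': a..z range, 26 + ord('e') − ord('a') = 30
'6': 0..9 range, 52 + ord('6') − ord('0') = 58
'5': 0..9 range, 52 + ord('5') − ord('0') = 57

Answer: 60 45 30 58 57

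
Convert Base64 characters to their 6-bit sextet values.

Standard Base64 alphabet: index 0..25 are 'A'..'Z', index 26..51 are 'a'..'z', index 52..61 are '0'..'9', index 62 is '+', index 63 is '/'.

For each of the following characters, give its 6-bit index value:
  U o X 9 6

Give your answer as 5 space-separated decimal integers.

Answer: 20 40 23 61 58

Derivation:
'U': A..Z range, ord('U') − ord('A') = 20
'o': a..z range, 26 + ord('o') − ord('a') = 40
'X': A..Z range, ord('X') − ord('A') = 23
'9': 0..9 range, 52 + ord('9') − ord('0') = 61
'6': 0..9 range, 52 + ord('6') − ord('0') = 58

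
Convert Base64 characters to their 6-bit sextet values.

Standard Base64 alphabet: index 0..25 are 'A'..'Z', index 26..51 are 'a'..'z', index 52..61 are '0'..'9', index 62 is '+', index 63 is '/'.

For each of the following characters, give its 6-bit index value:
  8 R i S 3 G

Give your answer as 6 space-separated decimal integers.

'8': 0..9 range, 52 + ord('8') − ord('0') = 60
'R': A..Z range, ord('R') − ord('A') = 17
'i': a..z range, 26 + ord('i') − ord('a') = 34
'S': A..Z range, ord('S') − ord('A') = 18
'3': 0..9 range, 52 + ord('3') − ord('0') = 55
'G': A..Z range, ord('G') − ord('A') = 6

Answer: 60 17 34 18 55 6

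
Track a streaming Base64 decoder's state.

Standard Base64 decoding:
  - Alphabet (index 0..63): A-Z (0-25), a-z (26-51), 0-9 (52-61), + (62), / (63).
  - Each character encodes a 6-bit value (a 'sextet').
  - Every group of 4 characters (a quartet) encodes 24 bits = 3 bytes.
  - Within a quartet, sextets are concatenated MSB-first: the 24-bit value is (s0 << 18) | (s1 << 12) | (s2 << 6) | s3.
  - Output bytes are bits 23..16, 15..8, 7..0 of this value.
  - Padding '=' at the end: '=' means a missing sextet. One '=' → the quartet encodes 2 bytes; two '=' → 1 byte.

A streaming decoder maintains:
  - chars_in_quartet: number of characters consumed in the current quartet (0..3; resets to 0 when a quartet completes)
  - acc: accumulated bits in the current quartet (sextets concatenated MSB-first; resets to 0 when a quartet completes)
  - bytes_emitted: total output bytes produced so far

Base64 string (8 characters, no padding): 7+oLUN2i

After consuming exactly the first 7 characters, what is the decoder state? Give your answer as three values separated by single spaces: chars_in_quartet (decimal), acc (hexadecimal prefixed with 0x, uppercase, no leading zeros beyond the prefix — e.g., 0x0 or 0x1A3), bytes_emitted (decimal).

Answer: 3 0x14376 3

Derivation:
After char 0 ('7'=59): chars_in_quartet=1 acc=0x3B bytes_emitted=0
After char 1 ('+'=62): chars_in_quartet=2 acc=0xEFE bytes_emitted=0
After char 2 ('o'=40): chars_in_quartet=3 acc=0x3BFA8 bytes_emitted=0
After char 3 ('L'=11): chars_in_quartet=4 acc=0xEFEA0B -> emit EF EA 0B, reset; bytes_emitted=3
After char 4 ('U'=20): chars_in_quartet=1 acc=0x14 bytes_emitted=3
After char 5 ('N'=13): chars_in_quartet=2 acc=0x50D bytes_emitted=3
After char 6 ('2'=54): chars_in_quartet=3 acc=0x14376 bytes_emitted=3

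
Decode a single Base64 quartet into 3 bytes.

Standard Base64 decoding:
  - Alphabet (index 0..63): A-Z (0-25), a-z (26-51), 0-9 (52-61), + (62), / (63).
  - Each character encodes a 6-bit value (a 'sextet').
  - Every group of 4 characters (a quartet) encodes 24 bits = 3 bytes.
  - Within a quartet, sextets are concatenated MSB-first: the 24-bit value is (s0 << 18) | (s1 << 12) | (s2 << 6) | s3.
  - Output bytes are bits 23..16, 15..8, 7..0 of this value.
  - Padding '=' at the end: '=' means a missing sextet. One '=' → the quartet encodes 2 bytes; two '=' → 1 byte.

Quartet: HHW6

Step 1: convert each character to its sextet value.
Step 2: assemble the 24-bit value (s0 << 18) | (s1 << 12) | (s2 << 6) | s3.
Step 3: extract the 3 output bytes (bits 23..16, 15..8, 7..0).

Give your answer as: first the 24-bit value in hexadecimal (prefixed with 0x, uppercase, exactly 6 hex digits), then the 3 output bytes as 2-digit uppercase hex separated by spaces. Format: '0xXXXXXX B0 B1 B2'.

Sextets: H=7, H=7, W=22, 6=58
24-bit: (7<<18) | (7<<12) | (22<<6) | 58
      = 0x1C0000 | 0x007000 | 0x000580 | 0x00003A
      = 0x1C75BA
Bytes: (v>>16)&0xFF=1C, (v>>8)&0xFF=75, v&0xFF=BA

Answer: 0x1C75BA 1C 75 BA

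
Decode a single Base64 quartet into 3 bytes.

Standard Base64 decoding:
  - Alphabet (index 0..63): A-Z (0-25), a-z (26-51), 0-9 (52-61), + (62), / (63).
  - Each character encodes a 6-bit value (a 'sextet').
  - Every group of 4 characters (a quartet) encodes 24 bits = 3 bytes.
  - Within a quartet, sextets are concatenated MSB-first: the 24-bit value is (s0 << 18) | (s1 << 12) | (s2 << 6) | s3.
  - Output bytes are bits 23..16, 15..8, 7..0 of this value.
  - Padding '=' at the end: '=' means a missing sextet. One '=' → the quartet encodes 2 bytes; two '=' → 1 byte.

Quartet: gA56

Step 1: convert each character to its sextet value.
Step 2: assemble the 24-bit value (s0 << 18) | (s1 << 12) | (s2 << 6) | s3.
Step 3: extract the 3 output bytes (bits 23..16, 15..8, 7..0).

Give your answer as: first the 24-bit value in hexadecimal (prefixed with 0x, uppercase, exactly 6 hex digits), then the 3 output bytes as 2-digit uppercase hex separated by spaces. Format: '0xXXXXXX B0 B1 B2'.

Answer: 0x800E7A 80 0E 7A

Derivation:
Sextets: g=32, A=0, 5=57, 6=58
24-bit: (32<<18) | (0<<12) | (57<<6) | 58
      = 0x800000 | 0x000000 | 0x000E40 | 0x00003A
      = 0x800E7A
Bytes: (v>>16)&0xFF=80, (v>>8)&0xFF=0E, v&0xFF=7A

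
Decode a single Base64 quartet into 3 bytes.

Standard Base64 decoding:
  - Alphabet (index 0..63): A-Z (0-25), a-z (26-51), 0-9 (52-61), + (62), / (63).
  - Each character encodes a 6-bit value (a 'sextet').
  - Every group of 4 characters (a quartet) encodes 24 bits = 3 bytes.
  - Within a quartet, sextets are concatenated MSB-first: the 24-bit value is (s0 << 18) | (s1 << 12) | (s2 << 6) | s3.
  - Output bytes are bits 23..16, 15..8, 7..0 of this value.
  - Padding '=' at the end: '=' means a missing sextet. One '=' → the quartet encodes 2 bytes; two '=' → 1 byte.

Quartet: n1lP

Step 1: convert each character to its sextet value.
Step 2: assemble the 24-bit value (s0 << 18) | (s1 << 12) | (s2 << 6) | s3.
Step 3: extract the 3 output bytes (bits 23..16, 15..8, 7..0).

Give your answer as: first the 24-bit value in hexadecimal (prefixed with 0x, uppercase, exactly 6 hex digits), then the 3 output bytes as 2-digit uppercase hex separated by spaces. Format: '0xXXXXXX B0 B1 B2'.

Answer: 0x9F594F 9F 59 4F

Derivation:
Sextets: n=39, 1=53, l=37, P=15
24-bit: (39<<18) | (53<<12) | (37<<6) | 15
      = 0x9C0000 | 0x035000 | 0x000940 | 0x00000F
      = 0x9F594F
Bytes: (v>>16)&0xFF=9F, (v>>8)&0xFF=59, v&0xFF=4F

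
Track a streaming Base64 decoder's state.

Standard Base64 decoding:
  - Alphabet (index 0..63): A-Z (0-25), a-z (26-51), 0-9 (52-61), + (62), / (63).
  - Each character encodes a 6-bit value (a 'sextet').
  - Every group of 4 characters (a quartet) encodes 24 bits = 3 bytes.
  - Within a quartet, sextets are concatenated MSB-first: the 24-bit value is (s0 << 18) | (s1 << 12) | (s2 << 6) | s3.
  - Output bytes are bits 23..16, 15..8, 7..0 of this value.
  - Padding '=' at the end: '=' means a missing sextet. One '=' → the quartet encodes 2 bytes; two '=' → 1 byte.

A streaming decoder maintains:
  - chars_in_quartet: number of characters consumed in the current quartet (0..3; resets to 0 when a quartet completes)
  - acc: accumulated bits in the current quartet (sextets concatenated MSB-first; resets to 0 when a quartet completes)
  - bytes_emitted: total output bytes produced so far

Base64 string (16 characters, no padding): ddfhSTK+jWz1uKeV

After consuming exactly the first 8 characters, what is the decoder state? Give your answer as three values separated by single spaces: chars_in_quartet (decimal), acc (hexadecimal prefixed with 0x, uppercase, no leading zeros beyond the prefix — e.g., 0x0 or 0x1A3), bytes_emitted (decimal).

After char 0 ('d'=29): chars_in_quartet=1 acc=0x1D bytes_emitted=0
After char 1 ('d'=29): chars_in_quartet=2 acc=0x75D bytes_emitted=0
After char 2 ('f'=31): chars_in_quartet=3 acc=0x1D75F bytes_emitted=0
After char 3 ('h'=33): chars_in_quartet=4 acc=0x75D7E1 -> emit 75 D7 E1, reset; bytes_emitted=3
After char 4 ('S'=18): chars_in_quartet=1 acc=0x12 bytes_emitted=3
After char 5 ('T'=19): chars_in_quartet=2 acc=0x493 bytes_emitted=3
After char 6 ('K'=10): chars_in_quartet=3 acc=0x124CA bytes_emitted=3
After char 7 ('+'=62): chars_in_quartet=4 acc=0x4932BE -> emit 49 32 BE, reset; bytes_emitted=6

Answer: 0 0x0 6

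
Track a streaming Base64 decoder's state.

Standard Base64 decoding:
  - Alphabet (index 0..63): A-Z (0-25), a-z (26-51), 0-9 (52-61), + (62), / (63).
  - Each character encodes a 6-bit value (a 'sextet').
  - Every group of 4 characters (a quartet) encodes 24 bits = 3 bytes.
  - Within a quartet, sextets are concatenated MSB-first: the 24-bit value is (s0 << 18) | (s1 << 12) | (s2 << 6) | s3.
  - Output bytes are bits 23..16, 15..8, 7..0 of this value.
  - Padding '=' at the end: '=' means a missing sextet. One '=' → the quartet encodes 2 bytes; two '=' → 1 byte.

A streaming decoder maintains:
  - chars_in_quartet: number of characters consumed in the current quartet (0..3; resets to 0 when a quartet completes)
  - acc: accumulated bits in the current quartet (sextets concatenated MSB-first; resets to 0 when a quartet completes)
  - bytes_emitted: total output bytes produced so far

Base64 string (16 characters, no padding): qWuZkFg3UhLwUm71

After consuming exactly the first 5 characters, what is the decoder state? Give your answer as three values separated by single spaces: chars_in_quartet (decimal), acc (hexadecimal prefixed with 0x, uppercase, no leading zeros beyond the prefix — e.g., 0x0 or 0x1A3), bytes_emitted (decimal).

After char 0 ('q'=42): chars_in_quartet=1 acc=0x2A bytes_emitted=0
After char 1 ('W'=22): chars_in_quartet=2 acc=0xA96 bytes_emitted=0
After char 2 ('u'=46): chars_in_quartet=3 acc=0x2A5AE bytes_emitted=0
After char 3 ('Z'=25): chars_in_quartet=4 acc=0xA96B99 -> emit A9 6B 99, reset; bytes_emitted=3
After char 4 ('k'=36): chars_in_quartet=1 acc=0x24 bytes_emitted=3

Answer: 1 0x24 3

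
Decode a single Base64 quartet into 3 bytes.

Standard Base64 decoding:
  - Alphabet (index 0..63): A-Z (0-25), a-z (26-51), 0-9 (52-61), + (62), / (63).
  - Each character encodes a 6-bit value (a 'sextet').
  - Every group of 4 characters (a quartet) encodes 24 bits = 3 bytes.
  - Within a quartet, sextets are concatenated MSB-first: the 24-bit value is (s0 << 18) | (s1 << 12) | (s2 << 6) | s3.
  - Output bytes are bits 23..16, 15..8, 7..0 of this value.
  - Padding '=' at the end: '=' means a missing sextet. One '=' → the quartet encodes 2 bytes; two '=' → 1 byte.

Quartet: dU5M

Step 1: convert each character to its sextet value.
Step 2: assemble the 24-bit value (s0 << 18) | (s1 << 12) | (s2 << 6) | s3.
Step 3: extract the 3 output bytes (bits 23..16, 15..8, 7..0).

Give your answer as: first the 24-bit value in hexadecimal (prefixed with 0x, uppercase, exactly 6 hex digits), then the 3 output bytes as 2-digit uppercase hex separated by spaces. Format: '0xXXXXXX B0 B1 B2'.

Answer: 0x754E4C 75 4E 4C

Derivation:
Sextets: d=29, U=20, 5=57, M=12
24-bit: (29<<18) | (20<<12) | (57<<6) | 12
      = 0x740000 | 0x014000 | 0x000E40 | 0x00000C
      = 0x754E4C
Bytes: (v>>16)&0xFF=75, (v>>8)&0xFF=4E, v&0xFF=4C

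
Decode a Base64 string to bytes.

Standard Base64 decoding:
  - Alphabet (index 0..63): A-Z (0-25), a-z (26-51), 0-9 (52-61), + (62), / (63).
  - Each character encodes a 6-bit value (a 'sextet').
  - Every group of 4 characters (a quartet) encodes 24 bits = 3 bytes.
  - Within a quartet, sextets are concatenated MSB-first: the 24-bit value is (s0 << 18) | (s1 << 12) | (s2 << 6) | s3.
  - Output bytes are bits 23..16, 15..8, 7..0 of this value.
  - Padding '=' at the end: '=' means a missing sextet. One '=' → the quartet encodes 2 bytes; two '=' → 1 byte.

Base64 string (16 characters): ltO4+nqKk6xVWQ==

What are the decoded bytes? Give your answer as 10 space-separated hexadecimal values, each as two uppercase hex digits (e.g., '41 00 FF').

After char 0 ('l'=37): chars_in_quartet=1 acc=0x25 bytes_emitted=0
After char 1 ('t'=45): chars_in_quartet=2 acc=0x96D bytes_emitted=0
After char 2 ('O'=14): chars_in_quartet=3 acc=0x25B4E bytes_emitted=0
After char 3 ('4'=56): chars_in_quartet=4 acc=0x96D3B8 -> emit 96 D3 B8, reset; bytes_emitted=3
After char 4 ('+'=62): chars_in_quartet=1 acc=0x3E bytes_emitted=3
After char 5 ('n'=39): chars_in_quartet=2 acc=0xFA7 bytes_emitted=3
After char 6 ('q'=42): chars_in_quartet=3 acc=0x3E9EA bytes_emitted=3
After char 7 ('K'=10): chars_in_quartet=4 acc=0xFA7A8A -> emit FA 7A 8A, reset; bytes_emitted=6
After char 8 ('k'=36): chars_in_quartet=1 acc=0x24 bytes_emitted=6
After char 9 ('6'=58): chars_in_quartet=2 acc=0x93A bytes_emitted=6
After char 10 ('x'=49): chars_in_quartet=3 acc=0x24EB1 bytes_emitted=6
After char 11 ('V'=21): chars_in_quartet=4 acc=0x93AC55 -> emit 93 AC 55, reset; bytes_emitted=9
After char 12 ('W'=22): chars_in_quartet=1 acc=0x16 bytes_emitted=9
After char 13 ('Q'=16): chars_in_quartet=2 acc=0x590 bytes_emitted=9
Padding '==': partial quartet acc=0x590 -> emit 59; bytes_emitted=10

Answer: 96 D3 B8 FA 7A 8A 93 AC 55 59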